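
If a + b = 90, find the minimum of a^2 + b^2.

4050

With a + b = 90, a^2 + b^2 = a^2 + (90 − a)^2.
The derivative 2a − 2(90 − a) = 4a − 180 vanishes at a = 45; second derivative 4 > 0, a minimum.
The minimum is 2·(45)^2 = 4050.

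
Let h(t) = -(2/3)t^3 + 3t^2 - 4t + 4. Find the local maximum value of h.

8/3

h'(t) = -2t^2 + 6t - 4 = 0 at t = 1, 2.
h''(t) = -4t + 6. h''(1) = 2 > 0 ⇒ local minimum; h''(2) = -2 < 0 ⇒ local maximum.
Thus h has its local maximum at t = 2, with value 8/3.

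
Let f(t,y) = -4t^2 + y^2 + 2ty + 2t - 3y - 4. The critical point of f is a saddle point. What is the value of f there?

∂f/∂t = -8t + 2y + 2 = 0 and ∂f/∂y = 2t + 2y - 3 = 0, so (t, y) = (1/2, 1).
The Hessian has f_{tt} = -8, f_{yy} = 2, f_{ty} = 2, giving D = -20 < 0, so the point is a saddle point.
f(1/2, 1) = -5.

-5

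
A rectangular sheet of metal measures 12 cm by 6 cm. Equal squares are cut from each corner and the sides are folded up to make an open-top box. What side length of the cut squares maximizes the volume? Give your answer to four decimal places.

With cut size x, the volume is V(x) = x(12 − 2x)(6 − 2x) for 0 < x < 3.
V'(x) = 12x^2 − 72x + 72. Setting V'(x) = 0 gives x ≈ 1.2679 (the root in (0, 3)).
V''(x) = 24x − 72 is negative there, so this is the maximum; V ≈ 41.5692.

1.2679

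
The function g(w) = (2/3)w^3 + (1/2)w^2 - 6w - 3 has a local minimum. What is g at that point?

-69/8

g'(w) = 2w^2 + w - 6 = 0 at w = -2, 3/2.
Second-derivative test with g''(w) = 4w + 1: g''(-2) = -7 < 0 ⇒ local maximum; g''(3/2) = 7 > 0 ⇒ local minimum.
Thus g has its local minimum at w = 3/2, with value -69/8.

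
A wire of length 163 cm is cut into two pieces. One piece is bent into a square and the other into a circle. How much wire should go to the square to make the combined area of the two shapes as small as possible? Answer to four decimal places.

91.2962

Let x be the length used for the square. Square side x/4; circle radius (163−x)/(2π).
A(x) = (x/4)² + π·((163−x)/(2π))² = x²/16 + (163−x)²/(4π) for 0 ≤ x ≤ 163. A'(x) = x/8 − (163−x)/(2π) = 0 gives x = 4·163/(π+4) ≈ 91.2962.
A'' = 1/8 + 1/(2π) > 0, so this gives the minimum combined area; x ≈ 91.2962 cm to the square.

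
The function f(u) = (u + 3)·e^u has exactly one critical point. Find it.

-4

Differentiating with the product rule gives f'(u) = (u + 4)·e^u. Since e^u > 0, the only critical point is u = -4.
f''(-4) has the same sign as 1 > 0, so this is a local minimum.
f(-4) = (-1)·e^(-4) ≈ -0.0183.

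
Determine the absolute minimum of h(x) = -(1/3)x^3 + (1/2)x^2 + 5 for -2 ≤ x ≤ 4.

-25/3

Differentiating, h'(x) = -x^2 + x; which vanishes at x = 0 and x = 1.
Candidates: h(-2) = 29/3, h(0) = 5, h(1) = 31/6, h(4) = -25/3.
Hence the absolute minimum is -25/3 at x = 4.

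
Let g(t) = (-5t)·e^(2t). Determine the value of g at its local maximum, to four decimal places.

By the product rule, g'(t) = (-10t - 5)·e^(2t). Since e^(2t) > 0, the only critical point is t = -1/2.
g''(-1/2) has the same sign as -10 < 0, so this is a local maximum.
g(-1/2) = (5/2)·e^(-1) ≈ 0.9197.

0.9197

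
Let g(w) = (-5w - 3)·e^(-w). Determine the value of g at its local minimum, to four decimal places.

By the product rule, g'(w) = (5w - 2)·e^(-w). Since e^(-w) > 0, the only critical point is w = 2/5.
g''(2/5) has the same sign as 5 > 0, so this is a local minimum.
g(2/5) = (-5)·e^(-2/5) ≈ -3.3516.

-3.3516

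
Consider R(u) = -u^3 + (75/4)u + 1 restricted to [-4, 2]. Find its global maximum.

61/2

Differentiating, R'(u) = -3u^2 + 75/4; whose only zero in [-4, 2] is u = -5/2.
Evaluating at the critical points and endpoints: R(-4) = -10, R(-5/2) = -121/4, R(2) = 61/2.
Hence the absolute maximum is 61/2 at u = 2.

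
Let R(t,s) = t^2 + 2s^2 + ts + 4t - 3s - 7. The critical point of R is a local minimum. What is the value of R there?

-102/7

∂R/∂t = 2t + s + 4 = 0 and ∂R/∂s = t + 4s - 3 = 0, so (t, s) = (-19/7, 10/7).
The Hessian has R_{tt} = 2, R_{ss} = 4, R_{ts} = 1, giving D = 7 > 0 with R_{tt} > 0, so the point is a local minimum.
R(-19/7, 10/7) = -102/7.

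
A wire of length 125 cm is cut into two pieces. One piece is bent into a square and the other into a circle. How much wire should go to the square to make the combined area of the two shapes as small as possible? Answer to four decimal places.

Let x be the length used for the square. Square side x/4; circle radius (125−x)/(2π).
A(x) = (x/4)² + π·((125−x)/(2π))² = x²/16 + (125−x)²/(4π) for 0 ≤ x ≤ 125. A'(x) = x/8 − (125−x)/(2π) = 0 gives x = 4·125/(π+4) ≈ 70.0124.
A'' = 1/8 + 1/(2π) > 0, so this gives the minimum combined area; x ≈ 70.0124 cm to the square.

70.0124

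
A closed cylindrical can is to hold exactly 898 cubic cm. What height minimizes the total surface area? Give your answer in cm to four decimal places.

10.4567

With radius r and height h, πr²h = 898 so h = 898/(πr²), and S(r) = 2πr² + 2πrh = 2πr² + 2·898/r.
S'(r) = 4πr − 2·898/r² = 0 ⇒ r³ = 898/(2π), so r ≈ 5.2284 and h = 2r ≈ 10.4567.
S''(r) = 4π + 4·898/r³ > 0, so this is the minimum; S ≈ 515.2667.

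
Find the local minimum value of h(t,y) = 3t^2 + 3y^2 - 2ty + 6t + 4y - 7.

∂h/∂t = 6t - 2y + 6 = 0 and ∂h/∂y = -2t + 6y + 4 = 0, so (t, y) = (-11/8, -9/8).
The Hessian has h_{tt} = 6, h_{yy} = 6, h_{ty} = -2, giving D = 32 > 0 with h_{tt} > 0, so the point is a local minimum.
h(-11/8, -9/8) = -107/8.

-107/8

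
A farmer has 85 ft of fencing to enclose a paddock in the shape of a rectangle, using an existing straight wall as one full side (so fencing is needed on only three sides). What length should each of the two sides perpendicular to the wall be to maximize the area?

Let the sides perpendicular to the wall have length x and the parallel side y, so 2x + y = 85 and the area is A = xy = x(85 − 2x).
A'(x) = 85 − 4x = 0 gives x = 85/4, and A''(x) = −4 < 0 confirms a maximum.
Then y = 85 − 2·85/4 = 85/2 and A = 7225/8.

85/4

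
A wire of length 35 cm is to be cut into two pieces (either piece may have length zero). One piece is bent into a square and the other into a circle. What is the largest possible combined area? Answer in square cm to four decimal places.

97.4824

Let x be the length used for the square. Square side x/4; circle radius (35−x)/(2π).
A(x) = (x/4)² + π·((35−x)/(2π))² = x²/16 + (35−x)²/(4π) for 0 ≤ x ≤ 35. A'(x) = x/8 − (35−x)/(2π) = 0 gives x = 4·35/(π+4) ≈ 19.6035.
A'' > 0, so the interior critical point is a minimum; the maximum is at an endpoint. A(0) = 97.4824 and A(35) = 76.5625, so the largest area is 97.4824.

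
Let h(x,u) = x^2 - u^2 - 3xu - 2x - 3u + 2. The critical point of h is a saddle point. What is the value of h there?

49/13

∂h/∂x = 2x - 3u - 2 = 0 and ∂h/∂u = -3x - 2u - 3 = 0, so (x, u) = (-5/13, -12/13).
The Hessian has h_{xx} = 2, h_{uu} = -2, h_{xu} = -3, giving D = -13 < 0, so the point is a saddle point.
h(-5/13, -12/13) = 49/13.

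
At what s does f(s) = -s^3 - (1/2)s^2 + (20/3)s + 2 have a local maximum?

4/3

f'(s) = -3s^2 - s + 20/3. Setting f'(s) = 0 gives s ∈ {-5/3, 4/3}.
Since f''(s) = -6s - 1, we get f''(-5/3) = 9 > 0 ⇒ local minimum; f''(4/3) = -9 < 0 ⇒ local maximum.
Thus f has its local maximum at s = 4/3, with value 206/27.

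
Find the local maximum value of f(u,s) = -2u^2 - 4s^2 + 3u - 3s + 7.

∂f/∂u = -4u + 3 = 0 and ∂f/∂s = -8s - 3 = 0, so (u, s) = (3/4, -3/8).
The Hessian has f_{uu} = -4, f_{ss} = -8, f_{us} = 0, giving D = 32 > 0 with f_{uu} < 0, so the point is a local maximum.
f(3/4, -3/8) = 139/16.

139/16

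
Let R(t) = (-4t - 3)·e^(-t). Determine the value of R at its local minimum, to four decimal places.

-3.1152

By the product rule, R'(t) = (4t - 1)·e^(-t). Since e^(-t) > 0, the only critical point is t = 1/4.
R''(1/4) has the same sign as 4 > 0, so this is a local minimum.
R(1/4) = (-4)·e^(-1/4) ≈ -3.1152.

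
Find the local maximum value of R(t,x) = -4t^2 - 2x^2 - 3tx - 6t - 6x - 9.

-99/23

∂R/∂t = -8t - 3x - 6 = 0 and ∂R/∂x = -3t - 4x - 6 = 0, so (t, x) = (-6/23, -30/23).
The Hessian has R_{tt} = -8, R_{xx} = -4, R_{tx} = -3, giving D = 23 > 0 with R_{tt} < 0, so the point is a local maximum.
R(-6/23, -30/23) = -99/23.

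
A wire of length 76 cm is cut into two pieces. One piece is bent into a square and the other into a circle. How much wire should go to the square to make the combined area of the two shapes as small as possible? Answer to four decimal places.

Let x be the length used for the square. Square side x/4; circle radius (76−x)/(2π).
A(x) = (x/4)² + π·((76−x)/(2π))² = x²/16 + (76−x)²/(4π) for 0 ≤ x ≤ 76. A'(x) = x/8 − (76−x)/(2π) = 0 gives x = 4·76/(π+4) ≈ 42.5675.
A'' = 1/8 + 1/(2π) > 0, so this gives the minimum combined area; x ≈ 42.5675 cm to the square.

42.5675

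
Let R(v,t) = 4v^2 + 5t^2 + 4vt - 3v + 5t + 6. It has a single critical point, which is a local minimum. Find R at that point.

179/64

∂R/∂v = 8v + 4t - 3 = 0 and ∂R/∂t = 4v + 10t + 5 = 0, so (v, t) = (25/32, -13/16).
The Hessian has R_{vv} = 8, R_{tt} = 10, R_{vt} = 4, giving D = 64 > 0 with R_{vv} > 0, so the point is a local minimum.
R(25/32, -13/16) = 179/64.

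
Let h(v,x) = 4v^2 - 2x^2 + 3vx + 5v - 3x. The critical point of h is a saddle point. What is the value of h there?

31/41

∂h/∂v = 8v + 3x + 5 = 0 and ∂h/∂x = 3v - 4x - 3 = 0, so (v, x) = (-11/41, -39/41).
The Hessian has h_{vv} = 8, h_{xx} = -4, h_{vx} = 3, giving D = -41 < 0, so the point is a saddle point.
h(-11/41, -39/41) = 31/41.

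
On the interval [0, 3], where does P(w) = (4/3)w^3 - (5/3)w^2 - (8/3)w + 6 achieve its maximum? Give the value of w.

The derivative is 4w^2 - (10/3)w - 8/3, whose only zero in [0, 3] is w = 4/3.
Evaluating at the critical points and endpoints: P(0) = 6,  P(4/3) = 214/81,  P(3) = 19.
Hence the absolute maximum is 19 at w = 3.

3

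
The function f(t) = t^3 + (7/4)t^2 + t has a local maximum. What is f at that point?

-5/27

f'(t) = 3t^2 + (7/2)t + 1. Setting f'(t) = 0 gives t ∈ {-2/3, -1/2}.
Since f''(t) = 6t + 7/2, we get f''(-2/3) = -1/2 < 0 ⇒ local maximum; f''(-1/2) = 1/2 > 0 ⇒ local minimum.
The local maximum is f(-2/3) = -5/27.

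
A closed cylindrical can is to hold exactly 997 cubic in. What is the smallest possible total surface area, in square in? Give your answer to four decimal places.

With radius r and height h, πr²h = 997 so h = 997/(πr²), and S(r) = 2πr² + 2πrh = 2πr² + 2·997/r.
S'(r) = 4πr − 2·997/r² = 0 ⇒ r³ = 997/(2π), so r ≈ 5.4138 and h = 2r ≈ 10.8277.
S''(r) = 4π + 4·997/r³ > 0, so this is the minimum; S ≈ 552.4733.

552.4733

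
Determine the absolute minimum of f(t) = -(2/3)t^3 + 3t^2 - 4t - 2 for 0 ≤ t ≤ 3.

f'(t) = -2t^2 + 6t - 4, which vanishes at t = 1 and t = 2.
Evaluating at the critical points and endpoints: f(0) = -2,  f(1) = -11/3,  f(2) = -10/3,  f(3) = -5.
So the minimum is f(3) = -5.

-5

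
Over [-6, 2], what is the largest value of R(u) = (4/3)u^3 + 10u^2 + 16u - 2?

R'(u) = 4u^2 + 20u + 16, which vanishes at u = -4 and u = -1.
Evaluating at the critical points and endpoints: R(-6) = -26; R(-4) = 26/3; R(-1) = -28/3; R(2) = 242/3.
Hence the absolute maximum is 242/3 at u = 2.

242/3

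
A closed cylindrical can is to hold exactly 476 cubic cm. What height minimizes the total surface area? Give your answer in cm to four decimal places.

With radius r and height h, πr²h = 476 so h = 476/(πr²), and S(r) = 2πr² + 2πrh = 2πr² + 2·476/r.
S'(r) = 4πr − 2·476/r² = 0 ⇒ r³ = 476/(2π), so r ≈ 4.2313 and h = 2r ≈ 8.4626.
S''(r) = 4π + 4·476/r³ > 0, so this is the minimum; S ≈ 337.4835.

8.4626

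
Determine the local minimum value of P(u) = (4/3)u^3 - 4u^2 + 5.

P'(u) = 4u^2 - 8u. Setting P'(u) = 0 gives u ∈ {0, 2}.
Since P''(u) = 8u - 8, we get P''(0) = -8 < 0 ⇒ local maximum; P''(2) = 8 > 0 ⇒ local minimum.
Thus P has its local minimum at u = 2, with value -1/3.

-1/3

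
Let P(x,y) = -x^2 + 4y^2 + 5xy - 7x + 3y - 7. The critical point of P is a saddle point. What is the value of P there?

5/41

∂P/∂x = -2x + 5y - 7 = 0 and ∂P/∂y = 5x + 8y + 3 = 0, so (x, y) = (-71/41, 29/41).
The Hessian has P_{xx} = -2, P_{yy} = 8, P_{xy} = 5, giving D = -41 < 0, so the point is a saddle point.
P(-71/41, 29/41) = 5/41.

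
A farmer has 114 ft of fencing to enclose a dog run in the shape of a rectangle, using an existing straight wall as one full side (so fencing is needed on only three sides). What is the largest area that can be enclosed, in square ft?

3249/2

Let the sides perpendicular to the wall have length x and the parallel side y, so 2x + y = 114 and the area is A = xy = x(114 − 2x).
A'(x) = 114 − 4x = 0 gives x = 57/2, and A''(x) = −4 < 0 confirms a maximum.
Then y = 114 − 2·57/2 = 57 and A = 3249/2.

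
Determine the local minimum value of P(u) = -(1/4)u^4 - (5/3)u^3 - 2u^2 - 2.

P'(u) = -u^3 - 5u^2 - 4u = 0 at u = -4, -1, 0.
Second-derivative test with P''(u) = -3u^2 - 10u - 4: P''(-4) = -12 < 0 ⇒ local maximum; P''(-1) = 3 > 0 ⇒ local minimum; P''(0) = -4 < 0 ⇒ local maximum.
The local minimum is P(-1) = -31/12.

-31/12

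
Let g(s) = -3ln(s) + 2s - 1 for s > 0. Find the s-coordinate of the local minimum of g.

3/2

g'(s) = -3/s + 2 = 0 gives s = 3/2.
g''(s) = 3/s², which is positive for s > 0, so this is a local minimum.
g(3/2) = -3·ln(3/2) + 3 - 1 ≈ 0.7836.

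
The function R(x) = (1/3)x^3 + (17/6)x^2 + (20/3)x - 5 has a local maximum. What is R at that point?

Critical points: R'(x) = x^2 + (17/3)x + 20/3 vanishes at x = -4, -5/3.
Since R''(x) = 2x + 17/3, we get R''(-4) = -7/3 < 0 ⇒ local maximum; R''(-5/3) = 7/3 > 0 ⇒ local minimum.
The local maximum is R(-4) = -23/3.

-23/3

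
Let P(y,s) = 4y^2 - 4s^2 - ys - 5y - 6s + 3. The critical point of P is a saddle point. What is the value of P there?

∂P/∂y = 8y - s - 5 = 0 and ∂P/∂s = -y - 8s - 6 = 0, so (y, s) = (34/65, -53/65).
The Hessian has P_{yy} = 8, P_{ss} = -8, P_{ys} = -1, giving D = -65 < 0, so the point is a saddle point.
P(34/65, -53/65) = 269/65.

269/65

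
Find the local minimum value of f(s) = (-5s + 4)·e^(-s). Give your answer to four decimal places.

By the product rule, f'(s) = (5s - 9)·e^(-s). Since e^(-s) > 0, the only critical point is s = 9/5.
f''(9/5) has the same sign as 5 > 0, so this is a local minimum.
f(9/5) = (-5)·e^(-9/5) ≈ -0.8265.

-0.8265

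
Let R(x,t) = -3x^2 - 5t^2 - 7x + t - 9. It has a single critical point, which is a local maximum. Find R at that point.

∂R/∂x = -6x - 7 = 0 and ∂R/∂t = -10t + 1 = 0, so (x, t) = (-7/6, 1/10).
The Hessian has R_{xx} = -6, R_{tt} = -10, R_{xt} = 0, giving D = 60 > 0 with R_{xx} < 0, so the point is a local maximum.
R(-7/6, 1/10) = -73/15.

-73/15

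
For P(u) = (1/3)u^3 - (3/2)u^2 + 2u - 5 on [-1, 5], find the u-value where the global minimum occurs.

Differentiating, P'(u) = u^2 - 3u + 2; which vanishes at u = 1 and u = 2.
Candidates: P(-1) = -53/6; P(1) = -25/6; P(2) = -13/3; P(5) = 55/6.
So the minimum is P(-1) = -53/6.

-1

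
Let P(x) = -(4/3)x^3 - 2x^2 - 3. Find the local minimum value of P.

-11/3

P'(x) = -4x^2 - 4x. Setting P'(x) = 0 gives x ∈ {-1, 0}.
Since P''(x) = -8x - 4, we get P''(-1) = 4 > 0 ⇒ local minimum; P''(0) = -4 < 0 ⇒ local maximum.
So the local minimum value is P(-1) = -11/3.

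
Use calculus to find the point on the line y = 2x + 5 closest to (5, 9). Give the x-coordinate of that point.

13/5

Minimize D(x)^2 = (x - 5)^2 + (2x - 4)^2.
d/dx[D^2] = 2(x - 5) + 2·2·(2x - 4) = 0 ⇒ x = 13/5.
Then y = 51/5 and the distance is √(36/5) ≈ 2.6833.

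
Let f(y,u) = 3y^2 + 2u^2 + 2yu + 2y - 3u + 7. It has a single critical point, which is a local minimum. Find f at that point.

93/20

∂f/∂y = 6y + 2u + 2 = 0 and ∂f/∂u = 2y + 4u - 3 = 0, so (y, u) = (-7/10, 11/10).
The Hessian has f_{yy} = 6, f_{uu} = 4, f_{yu} = 2, giving D = 20 > 0 with f_{yy} > 0, so the point is a local minimum.
f(-7/10, 11/10) = 93/20.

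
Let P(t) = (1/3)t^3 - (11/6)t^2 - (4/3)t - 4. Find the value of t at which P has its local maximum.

-1/3

P'(t) = t^2 - (11/3)t - 4/3. Setting P'(t) = 0 gives t ∈ {-1/3, 4}.
Since P''(t) = 2t - 11/3, we get P''(-1/3) = -13/3 < 0 ⇒ local maximum; P''(4) = 13/3 > 0 ⇒ local minimum.
So the local maximum value is P(-1/3) = -611/162.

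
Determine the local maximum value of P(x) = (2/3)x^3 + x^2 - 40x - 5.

P'(x) = 2x^2 + 2x - 40. Setting P'(x) = 0 gives x ∈ {-5, 4}.
P''(x) = 4x + 2. P''(-5) = -18 < 0 ⇒ local maximum; P''(4) = 18 > 0 ⇒ local minimum.
So the local maximum value is P(-5) = 410/3.

410/3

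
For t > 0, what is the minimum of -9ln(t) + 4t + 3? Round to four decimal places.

4.7016

g'(t) = -9/t + 4 = 0 gives t = 9/4.
g''(t) = 9/t², which is positive for t > 0, so this is a local minimum.
g(9/4) = -9·ln(9/4) + 9 + 3 ≈ 4.7016.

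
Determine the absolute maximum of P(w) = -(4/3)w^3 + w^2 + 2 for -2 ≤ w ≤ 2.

50/3

P'(w) = -4w^2 + 2w, which vanishes at w = 0 and w = 1/2.
Candidates: P(-2) = 50/3, P(0) = 2, P(1/2) = 25/12, P(2) = -14/3.
The maximum over the interval is 50/3, attained at w = -2.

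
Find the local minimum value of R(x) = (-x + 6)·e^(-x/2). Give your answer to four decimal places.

-0.0366

Differentiating with the product rule gives R'(x) = ((1/2)x - 4)·e^(-x/2). Since e^(-x/2) > 0, the only critical point is x = 8.
R''(8) has the same sign as 1/2 > 0, so this is a local minimum.
R(8) = (-2)·e^(-4) ≈ -0.0366.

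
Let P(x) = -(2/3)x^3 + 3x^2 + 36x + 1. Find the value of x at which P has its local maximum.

6

P'(x) = -2x^2 + 6x + 36. Setting P'(x) = 0 gives x ∈ {-3, 6}.
Second-derivative test with P''(x) = -4x + 6: P''(-3) = 18 > 0 ⇒ local minimum; P''(6) = -18 < 0 ⇒ local maximum.
The local maximum is P(6) = 181.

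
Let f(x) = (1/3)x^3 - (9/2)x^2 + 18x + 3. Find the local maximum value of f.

51/2

f'(x) = x^2 - 9x + 18 = 0 at x = 3, 6.
Since f''(x) = 2x - 9, we get f''(3) = -3 < 0 ⇒ local maximum; f''(6) = 3 > 0 ⇒ local minimum.
The local maximum is f(3) = 51/2.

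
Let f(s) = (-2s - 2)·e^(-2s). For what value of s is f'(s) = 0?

By the product rule, f'(s) = (4s + 2)·e^(-2s). Since e^(-2s) > 0, the only critical point is s = -1/2.
f''(-1/2) has the same sign as 4 > 0, so this is a local minimum.
f(-1/2) = (-1)·e^(1) ≈ -2.7183.

-1/2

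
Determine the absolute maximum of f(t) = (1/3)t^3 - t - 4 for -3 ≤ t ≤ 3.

The derivative is t^2 - 1, which vanishes at t = -1 and t = 1.
Candidates: f(-3) = -10; f(-1) = -10/3; f(1) = -14/3; f(3) = 2.
The maximum over the interval is 2, attained at t = 3.

2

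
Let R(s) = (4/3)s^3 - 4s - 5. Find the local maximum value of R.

-7/3

Critical points: R'(s) = 4s^2 - 4 vanishes at s = -1, 1.
Second-derivative test with R''(s) = 8s: R''(-1) = -8 < 0 ⇒ local maximum; R''(1) = 8 > 0 ⇒ local minimum.
So the local maximum value is R(-1) = -7/3.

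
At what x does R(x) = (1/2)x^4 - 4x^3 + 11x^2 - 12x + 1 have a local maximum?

Critical points: R'(x) = 2x^3 - 12x^2 + 22x - 12 vanishes at x = 1, 2, 3.
R''(x) = 6x^2 - 24x + 22. R''(1) = 4 > 0 ⇒ local minimum; R''(2) = -2 < 0 ⇒ local maximum; R''(3) = 4 > 0 ⇒ local minimum.
So the local maximum value is R(2) = -3.

2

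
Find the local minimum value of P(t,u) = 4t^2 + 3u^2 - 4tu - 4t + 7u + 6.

15/8

∂P/∂t = 8t - 4u - 4 = 0 and ∂P/∂u = -4t + 6u + 7 = 0, so (t, u) = (-1/8, -5/4).
The Hessian has P_{tt} = 8, P_{uu} = 6, P_{tu} = -4, giving D = 32 > 0 with P_{tt} > 0, so the point is a local minimum.
P(-1/8, -5/4) = 15/8.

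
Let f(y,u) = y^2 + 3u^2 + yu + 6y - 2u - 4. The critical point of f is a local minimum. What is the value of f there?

-168/11

∂f/∂y = 2y + u + 6 = 0 and ∂f/∂u = y + 6u - 2 = 0, so (y, u) = (-38/11, 10/11).
The Hessian has f_{yy} = 2, f_{uu} = 6, f_{yu} = 1, giving D = 11 > 0 with f_{yy} > 0, so the point is a local minimum.
f(-38/11, 10/11) = -168/11.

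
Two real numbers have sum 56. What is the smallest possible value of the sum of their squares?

With a + b = 56, a^2 + b^2 = a^2 + (56 − a)^2.
The derivative 2a − 2(56 − a) = 4a − 112 vanishes at a = 28; second derivative 4 > 0, a minimum.
The minimum is 2·(28)^2 = 1568.

1568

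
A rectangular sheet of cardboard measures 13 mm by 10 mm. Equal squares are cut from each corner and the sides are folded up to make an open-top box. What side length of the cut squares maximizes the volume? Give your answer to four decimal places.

With cut size x, the volume is V(x) = x(13 − 2x)(10 − 2x) for 0 < x < 5.
V'(x) = 12x^2 − 92x + 130. Setting V'(x) = 0 gives x ≈ 1.8684 (the root in (0, 5)).
V''(x) = 24x − 92 is negative there, so this is the maximum; V ≈ 108.3995.

1.8684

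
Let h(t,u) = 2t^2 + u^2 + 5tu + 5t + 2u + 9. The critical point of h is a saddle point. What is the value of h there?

∂h/∂t = 4t + 5u + 5 = 0 and ∂h/∂u = 5t + 2u + 2 = 0, so (t, u) = (0, -1).
The Hessian has h_{tt} = 4, h_{uu} = 2, h_{tu} = 5, giving D = -17 < 0, so the point is a saddle point.
h(0, -1) = 8.

8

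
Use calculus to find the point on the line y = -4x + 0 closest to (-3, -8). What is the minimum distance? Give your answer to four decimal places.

4.8507

Minimize D(x)^2 = (x + 3)^2 + (-4x + 8)^2.
d/dx[D^2] = 2(x + 3) + 2·(-4)·(-4x + 8) = 0 ⇒ x = 29/17.
Then y = -116/17 and the distance is √(400/17) ≈ 4.8507.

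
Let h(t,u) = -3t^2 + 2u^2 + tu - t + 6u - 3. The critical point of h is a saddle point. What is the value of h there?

-7

∂h/∂t = -6t + u - 1 = 0 and ∂h/∂u = t + 4u + 6 = 0, so (t, u) = (-2/5, -7/5).
The Hessian has h_{tt} = -6, h_{uu} = 4, h_{tu} = 1, giving D = -25 < 0, so the point is a saddle point.
h(-2/5, -7/5) = -7.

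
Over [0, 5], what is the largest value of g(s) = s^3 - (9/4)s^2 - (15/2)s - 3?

g'(s) = 3s^2 - (9/2)s - 15/2, whose only zero in [0, 5] is s = 5/2.
Candidates: g(0) = -3, g(5/2) = -323/16, g(5) = 113/4.
The maximum over the interval is 113/4, attained at s = 5.

113/4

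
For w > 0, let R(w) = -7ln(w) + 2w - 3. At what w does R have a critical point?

R'(w) = -7/w + 2 = 0 gives w = 7/2.
R''(w) = 7/w², which is positive for w > 0, so this is a local minimum.
R(7/2) = -7·ln(7/2) + 7 - 3 ≈ -4.7693.

7/2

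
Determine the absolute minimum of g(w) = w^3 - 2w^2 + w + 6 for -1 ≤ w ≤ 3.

g'(w) = 3w^2 - 4w + 1, which vanishes at w = 1/3 and w = 1.
Candidates: g(-1) = 2,  g(1/3) = 166/27,  g(1) = 6,  g(3) = 18.
The minimum over the interval is 2, attained at w = -1.

2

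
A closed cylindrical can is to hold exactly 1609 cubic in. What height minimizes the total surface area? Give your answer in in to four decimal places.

With radius r and height h, πr²h = 1609 so h = 1609/(πr²), and S(r) = 2πr² + 2πrh = 2πr² + 2·1609/r.
S'(r) = 4πr − 2·1609/r² = 0 ⇒ r³ = 1609/(2π), so r ≈ 6.3503 and h = 2r ≈ 12.7005.
S''(r) = 4π + 4·1609/r³ > 0, so this is the minimum; S ≈ 760.1254.

12.7005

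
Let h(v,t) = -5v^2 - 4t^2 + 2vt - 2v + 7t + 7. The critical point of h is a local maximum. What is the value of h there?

∂h/∂v = -10v + 2t - 2 = 0 and ∂h/∂t = 2v - 8t + 7 = 0, so (v, t) = (-1/38, 33/38).
The Hessian has h_{vv} = -10, h_{tt} = -8, h_{vt} = 2, giving D = 76 > 0 with h_{vv} < 0, so the point is a local maximum.
h(-1/38, 33/38) = 765/76.

765/76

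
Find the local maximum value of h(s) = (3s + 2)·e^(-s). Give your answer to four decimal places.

Differentiating with the product rule gives h'(s) = (-3s + 1)·e^(-s). Since e^(-s) > 0, the only critical point is s = 1/3.
h''(1/3) has the same sign as -3 < 0, so this is a local maximum.
h(1/3) = (3)·e^(-1/3) ≈ 2.1496.

2.1496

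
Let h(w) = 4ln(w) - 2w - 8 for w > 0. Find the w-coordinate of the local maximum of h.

h'(w) = 4/w − 2 = 0 gives w = 2.
h''(w) = -4/w², which is negative for w > 0, so this is a local maximum.
h(2) = 4·ln(2) - 4 - 8 ≈ -9.2274.

2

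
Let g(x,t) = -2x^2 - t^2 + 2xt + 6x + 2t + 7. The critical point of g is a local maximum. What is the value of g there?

∂g/∂x = -4x + 2t + 6 = 0 and ∂g/∂t = 2x - 2t + 2 = 0, so (x, t) = (4, 5).
The Hessian has g_{xx} = -4, g_{tt} = -2, g_{xt} = 2, giving D = 4 > 0 with g_{xx} < 0, so the point is a local maximum.
g(4, 5) = 24.

24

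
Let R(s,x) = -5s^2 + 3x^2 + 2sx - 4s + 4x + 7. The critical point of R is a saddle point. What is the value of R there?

7

∂R/∂s = -10s + 2x - 4 = 0 and ∂R/∂x = 2s + 6x + 4 = 0, so (s, x) = (-1/2, -1/2).
The Hessian has R_{ss} = -10, R_{xx} = 6, R_{sx} = 2, giving D = -64 < 0, so the point is a saddle point.
R(-1/2, -1/2) = 7.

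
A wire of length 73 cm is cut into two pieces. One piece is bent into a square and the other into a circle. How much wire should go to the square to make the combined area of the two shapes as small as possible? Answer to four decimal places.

Let x be the length used for the square. Square side x/4; circle radius (73−x)/(2π).
A(x) = (x/4)² + π·((73−x)/(2π))² = x²/16 + (73−x)²/(4π) for 0 ≤ x ≤ 73. A'(x) = x/8 − (73−x)/(2π) = 0 gives x = 4·73/(π+4) ≈ 40.8872.
A'' = 1/8 + 1/(2π) > 0, so this gives the minimum combined area; x ≈ 40.8872 cm to the square.

40.8872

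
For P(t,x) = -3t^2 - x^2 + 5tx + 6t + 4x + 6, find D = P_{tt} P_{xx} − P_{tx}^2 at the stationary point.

∂P/∂t = -6t + 5x + 6 = 0 and ∂P/∂x = 5t - 2x + 4 = 0, so (t, x) = (-32/13, -54/13).
The Hessian has P_{tt} = -6, P_{xx} = -2, P_{tx} = 5, giving D = -13 < 0, so the point is a saddle point.
D = (-6)·(-2) − (5)^2 = -13.

-13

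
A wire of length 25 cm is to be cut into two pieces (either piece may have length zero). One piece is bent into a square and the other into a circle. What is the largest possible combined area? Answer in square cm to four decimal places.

49.7359

Let x be the length used for the square. Square side x/4; circle radius (25−x)/(2π).
A(x) = (x/4)² + π·((25−x)/(2π))² = x²/16 + (25−x)²/(4π) for 0 ≤ x ≤ 25. A'(x) = x/8 − (25−x)/(2π) = 0 gives x = 4·25/(π+4) ≈ 14.0025.
A'' > 0, so the interior critical point is a minimum; the maximum is at an endpoint. A(0) = 49.7359 and A(25) = 39.0625, so the largest area is 49.7359.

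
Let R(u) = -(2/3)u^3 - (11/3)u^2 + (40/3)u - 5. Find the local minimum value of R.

-80

R'(u) = -2u^2 - (22/3)u + 40/3 = 0 at u = -5, 4/3.
Second-derivative test with R''(u) = -4u - 22/3: R''(-5) = 38/3 > 0 ⇒ local minimum; R''(4/3) = -38/3 < 0 ⇒ local maximum.
So the local minimum value is R(-5) = -80.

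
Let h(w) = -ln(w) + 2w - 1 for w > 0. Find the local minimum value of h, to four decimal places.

h'(w) = -1/w + 2 = 0 gives w = 1/2.
h''(w) = 1/w², which is positive for w > 0, so this is a local minimum.
h(1/2) = -1·ln(1/2) + 1 - 1 ≈ 0.6931.

0.6931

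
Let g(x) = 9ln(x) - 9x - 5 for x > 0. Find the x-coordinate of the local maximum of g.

1

g'(x) = 9/x − 9 = 0 gives x = 1.
g''(x) = -9/x², which is negative for x > 0, so this is a local maximum.
g(1) = 9·ln(1) - 9 - 5 ≈ -14.0000.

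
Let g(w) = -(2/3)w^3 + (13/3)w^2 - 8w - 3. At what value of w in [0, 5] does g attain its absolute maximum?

Differentiating, g'(w) = -2w^2 + (26/3)w - 8; which vanishes at w = 4/3 and w = 3.
Candidates: g(0) = -3, g(4/3) = -611/81, g(3) = -6, g(5) = -18.
Hence the absolute maximum is -3 at w = 0.

0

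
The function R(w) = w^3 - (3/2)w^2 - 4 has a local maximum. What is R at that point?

R'(w) = 3w^2 - 3w = 0 at w = 0, 1.
R''(w) = 6w - 3. R''(0) = -3 < 0 ⇒ local maximum; R''(1) = 3 > 0 ⇒ local minimum.
The local maximum is R(0) = -4.

-4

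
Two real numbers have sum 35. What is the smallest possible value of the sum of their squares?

1225/2

With a + b = 35, a^2 + b^2 = a^2 + (35 − a)^2.
The derivative 2a − 2(35 − a) = 4a − 70 vanishes at a = 35/2; second derivative 4 > 0, a minimum.
The minimum is 2·(35/2)^2 = 1225/2.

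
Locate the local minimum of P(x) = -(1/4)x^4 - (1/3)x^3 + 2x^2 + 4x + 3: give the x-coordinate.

-1

Critical points: P'(x) = -x^3 - x^2 + 4x + 4 vanishes at x = -2, -1, 2.
Since P''(x) = -3x^2 - 2x + 4, we get P''(-2) = -4 < 0 ⇒ local maximum; P''(-1) = 3 > 0 ⇒ local minimum; P''(2) = -12 < 0 ⇒ local maximum.
The local minimum is P(-1) = 13/12.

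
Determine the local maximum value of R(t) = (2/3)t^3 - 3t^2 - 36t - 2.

R'(t) = 2t^2 - 6t - 36 = 0 at t = -3, 6.
Since R''(t) = 4t - 6, we get R''(-3) = -18 < 0 ⇒ local maximum; R''(6) = 18 > 0 ⇒ local minimum.
The local maximum is R(-3) = 61.

61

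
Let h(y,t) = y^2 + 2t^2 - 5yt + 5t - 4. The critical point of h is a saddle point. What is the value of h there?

-43/17

∂h/∂y = 2y - 5t = 0 and ∂h/∂t = -5y + 4t + 5 = 0, so (y, t) = (25/17, 10/17).
The Hessian has h_{yy} = 2, h_{tt} = 4, h_{yt} = -5, giving D = -17 < 0, so the point is a saddle point.
h(25/17, 10/17) = -43/17.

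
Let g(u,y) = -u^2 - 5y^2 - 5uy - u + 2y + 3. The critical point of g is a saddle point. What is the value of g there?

∂g/∂u = -2u - 5y - 1 = 0 and ∂g/∂y = -5u - 10y + 2 = 0, so (u, y) = (4, -9/5).
The Hessian has g_{uu} = -2, g_{yy} = -10, g_{uy} = -5, giving D = -5 < 0, so the point is a saddle point.
g(4, -9/5) = -4/5.

-4/5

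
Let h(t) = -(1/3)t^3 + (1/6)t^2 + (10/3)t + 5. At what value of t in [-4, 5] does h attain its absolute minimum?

The derivative is -t^2 + (1/3)t + 10/3, which vanishes at t = -5/3 and t = 2.
Evaluating at the critical points and endpoints: h(-4) = 47/3; h(-5/3) = 235/162; h(2) = 29/3; h(5) = -95/6.
The minimum over the interval is -95/6, attained at t = 5.

5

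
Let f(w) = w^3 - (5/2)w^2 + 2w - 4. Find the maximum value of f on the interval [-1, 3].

13/2

Differentiating, f'(w) = 3w^2 - 5w + 2; which vanishes at w = 2/3 and w = 1.
Compare values at every candidate in [-1, 3]: f(-1) = -19/2,  f(2/3) = -94/27,  f(1) = -7/2,  f(3) = 13/2.
Hence the absolute maximum is 13/2 at w = 3.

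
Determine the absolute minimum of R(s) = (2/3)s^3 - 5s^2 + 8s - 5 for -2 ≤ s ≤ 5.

Differentiating, R'(s) = 2s^2 - 10s + 8; which vanishes at s = 1 and s = 4.
Compare values at every candidate in [-2, 5]: R(-2) = -139/3; R(1) = -4/3; R(4) = -31/3; R(5) = -20/3.
The minimum over the interval is -139/3, attained at s = -2.

-139/3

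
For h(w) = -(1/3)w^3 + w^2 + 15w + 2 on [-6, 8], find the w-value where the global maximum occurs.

Differentiating, h'(w) = -w^2 + 2w + 15; which vanishes at w = -3 and w = 5.
Compare values at every candidate in [-6, 8]: h(-6) = 20; h(-3) = -25; h(5) = 181/3; h(8) = 46/3.
The maximum over the interval is 181/3, attained at w = 5.

5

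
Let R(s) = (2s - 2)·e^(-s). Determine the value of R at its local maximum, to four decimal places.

0.2707

By the product rule, R'(s) = (-2s + 4)·e^(-s). Since e^(-s) > 0, the only critical point is s = 2.
R''(2) has the same sign as -2 < 0, so this is a local maximum.
R(2) = (2)·e^(-2) ≈ 0.2707.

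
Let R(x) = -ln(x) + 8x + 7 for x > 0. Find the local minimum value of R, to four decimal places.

R'(x) = -1/x + 8 = 0 gives x = 1/8.
R''(x) = 1/x², which is positive for x > 0, so this is a local minimum.
R(1/8) = -1·ln(1/8) + 1 + 7 ≈ 10.0794.

10.0794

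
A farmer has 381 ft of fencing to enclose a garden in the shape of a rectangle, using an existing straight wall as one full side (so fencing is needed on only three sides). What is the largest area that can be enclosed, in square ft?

Let the sides perpendicular to the wall have length x and the parallel side y, so 2x + y = 381 and the area is A = xy = x(381 − 2x).
A'(x) = 381 − 4x = 0 gives x = 381/4, and A''(x) = −4 < 0 confirms a maximum.
Then y = 381 − 2·381/4 = 381/2 and A = 145161/8.

145161/8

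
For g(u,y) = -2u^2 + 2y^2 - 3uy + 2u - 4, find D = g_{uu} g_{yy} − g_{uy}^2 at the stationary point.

∂g/∂u = -4u - 3y + 2 = 0 and ∂g/∂y = -3u + 4y = 0, so (u, y) = (8/25, 6/25).
The Hessian has g_{uu} = -4, g_{yy} = 4, g_{uy} = -3, giving D = -25 < 0, so the point is a saddle point.
D = (-4)·(4) − (-3)^2 = -25.

-25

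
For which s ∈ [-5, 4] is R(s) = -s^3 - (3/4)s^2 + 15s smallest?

-5/2

R'(s) = -3s^2 - (3/2)s + 15, which vanishes at s = -5/2 and s = 2.
Compare values at every candidate in [-5, 4]: R(-5) = 125/4; R(-5/2) = -425/16; R(2) = 19; R(4) = -16.
Hence the absolute minimum is -425/16 at s = -5/2.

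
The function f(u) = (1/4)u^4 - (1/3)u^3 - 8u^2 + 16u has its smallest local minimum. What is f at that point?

-320/3

Critical points: f'(u) = u^3 - u^2 - 16u + 16 vanishes at u = -4, 1, 4.
Since f''(u) = 3u^2 - 2u - 16, we get f''(-4) = 40 > 0 ⇒ local minimum; f''(1) = -15 < 0 ⇒ local maximum; f''(4) = 24 > 0 ⇒ local minimum.
Thus f has its smallest local minimum at u = -4, with value -320/3.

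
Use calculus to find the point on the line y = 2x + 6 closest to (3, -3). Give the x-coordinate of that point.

-3

Minimize D(x)^2 = (x - 3)^2 + (2x + 9)^2.
d/dx[D^2] = 2(x - 3) + 2·2·(2x + 9) = 0 ⇒ x = -3.
Then y = 0 and the distance is √(45) ≈ 6.7082.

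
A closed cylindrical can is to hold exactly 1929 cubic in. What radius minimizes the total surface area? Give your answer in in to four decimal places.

6.7461

With radius r and height h, πr²h = 1929 so h = 1929/(πr²), and S(r) = 2πr² + 2πrh = 2πr² + 2·1929/r.
S'(r) = 4πr − 2·1929/r² = 0 ⇒ r³ = 1929/(2π), so r ≈ 6.7461 and h = 2r ≈ 13.4921.
S''(r) = 4π + 4·1929/r³ > 0, so this is the minimum; S ≈ 857.8329.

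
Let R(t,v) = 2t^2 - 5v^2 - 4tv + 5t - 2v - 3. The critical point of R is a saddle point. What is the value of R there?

∂R/∂t = 4t - 4v + 5 = 0 and ∂R/∂v = -4t - 10v - 2 = 0, so (t, v) = (-29/28, 3/14).
The Hessian has R_{tt} = 4, R_{vv} = -10, R_{tv} = -4, giving D = -56 < 0, so the point is a saddle point.
R(-29/28, 3/14) = -325/56.

-325/56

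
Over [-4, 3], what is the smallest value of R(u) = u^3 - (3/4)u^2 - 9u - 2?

-42

The derivative is 3u^2 - (3/2)u - 9, which vanishes at u = -3/2 and u = 2.
Candidates: R(-4) = -42, R(-3/2) = 103/16, R(2) = -15, R(3) = -35/4.
So the minimum is R(-4) = -42.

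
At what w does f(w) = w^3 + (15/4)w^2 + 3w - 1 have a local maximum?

-2

f'(w) = 3w^2 + (15/2)w + 3. Setting f'(w) = 0 gives w ∈ {-2, -1/2}.
Second-derivative test with f''(w) = 6w + 15/2: f''(-2) = -9/2 < 0 ⇒ local maximum; f''(-1/2) = 9/2 > 0 ⇒ local minimum.
So the local maximum value is f(-2) = 0.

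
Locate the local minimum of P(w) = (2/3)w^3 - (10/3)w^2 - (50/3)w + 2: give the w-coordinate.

P'(w) = 2w^2 - (20/3)w - 50/3. Setting P'(w) = 0 gives w ∈ {-5/3, 5}.
Since P''(w) = 4w - 20/3, we get P''(-5/3) = -40/3 < 0 ⇒ local maximum; P''(5) = 40/3 > 0 ⇒ local minimum.
So the local minimum value is P(5) = -244/3.

5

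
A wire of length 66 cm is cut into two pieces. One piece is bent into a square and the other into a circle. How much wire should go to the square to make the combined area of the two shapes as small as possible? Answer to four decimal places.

Let x be the length used for the square. Square side x/4; circle radius (66−x)/(2π).
A(x) = (x/4)² + π·((66−x)/(2π))² = x²/16 + (66−x)²/(4π) for 0 ≤ x ≤ 66. A'(x) = x/8 − (66−x)/(2π) = 0 gives x = 4·66/(π+4) ≈ 36.9665.
A'' = 1/8 + 1/(2π) > 0, so this gives the minimum combined area; x ≈ 36.9665 cm to the square.

36.9665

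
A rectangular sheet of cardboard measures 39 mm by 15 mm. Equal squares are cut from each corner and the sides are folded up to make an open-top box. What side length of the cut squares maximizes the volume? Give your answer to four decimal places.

3.3211

With cut size x, the volume is V(x) = x(39 − 2x)(15 − 2x) for 0 < x < 7.5.
V'(x) = 12x^2 − 216x + 585. Setting V'(x) = 0 gives x ≈ 3.3211 (the root in (0, 7.5)).
V''(x) = 24x − 216 is negative there, so this is the maximum; V ≈ 898.1584.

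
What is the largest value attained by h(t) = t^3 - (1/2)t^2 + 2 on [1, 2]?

8

h'(t) = 3t^2 - t, which has no zeros in [1, 2].
Evaluating at the critical points and endpoints: h(1) = 5/2, h(2) = 8.
Hence the absolute maximum is 8 at t = 2.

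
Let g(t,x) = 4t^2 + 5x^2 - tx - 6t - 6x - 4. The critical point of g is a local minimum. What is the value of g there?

∂g/∂t = 8t - x - 6 = 0 and ∂g/∂x = -t + 10x - 6 = 0, so (t, x) = (66/79, 54/79).
The Hessian has g_{tt} = 8, g_{xx} = 10, g_{tx} = -1, giving D = 79 > 0 with g_{tt} > 0, so the point is a local minimum.
g(66/79, 54/79) = -676/79.

-676/79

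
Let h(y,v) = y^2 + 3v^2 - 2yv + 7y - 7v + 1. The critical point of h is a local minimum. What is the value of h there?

-45/4

∂h/∂y = 2y - 2v + 7 = 0 and ∂h/∂v = -2y + 6v - 7 = 0, so (y, v) = (-7/2, 0).
The Hessian has h_{yy} = 2, h_{vv} = 6, h_{yv} = -2, giving D = 8 > 0 with h_{yy} > 0, so the point is a local minimum.
h(-7/2, 0) = -45/4.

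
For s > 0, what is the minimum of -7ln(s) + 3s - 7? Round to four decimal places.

P'(s) = -7/s + 3 = 0 gives s = 7/3.
P''(s) = 7/s², which is positive for s > 0, so this is a local minimum.
P(7/3) = -7·ln(7/3) + 7 - 7 ≈ -5.9311.

-5.9311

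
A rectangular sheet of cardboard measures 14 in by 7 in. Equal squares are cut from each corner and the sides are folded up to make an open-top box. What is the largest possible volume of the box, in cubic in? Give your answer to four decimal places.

66.0104

With cut size x, the volume is V(x) = x(14 − 2x)(7 − 2x) for 0 < x < 3.5.
V'(x) = 12x^2 − 84x + 98. Setting V'(x) = 0 gives x ≈ 1.4793 (the root in (0, 3.5)).
V''(x) = 24x − 84 is negative there, so this is the maximum; V ≈ 66.0104.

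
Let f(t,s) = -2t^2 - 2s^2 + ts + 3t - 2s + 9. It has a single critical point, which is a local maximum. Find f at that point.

31/3

∂f/∂t = -4t + s + 3 = 0 and ∂f/∂s = t - 4s - 2 = 0, so (t, s) = (2/3, -1/3).
The Hessian has f_{tt} = -4, f_{ss} = -4, f_{ts} = 1, giving D = 15 > 0 with f_{tt} < 0, so the point is a local maximum.
f(2/3, -1/3) = 31/3.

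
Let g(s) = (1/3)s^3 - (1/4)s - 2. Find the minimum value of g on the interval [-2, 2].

g'(s) = s^2 - 1/4, which vanishes at s = -1/2 and s = 1/2.
Candidates: g(-2) = -25/6, g(-1/2) = -23/12, g(1/2) = -25/12, g(2) = 1/6.
Hence the absolute minimum is -25/6 at s = -2.

-25/6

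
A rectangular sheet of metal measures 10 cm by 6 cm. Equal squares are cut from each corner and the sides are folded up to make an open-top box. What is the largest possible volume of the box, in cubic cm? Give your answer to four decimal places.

32.8353

With cut size x, the volume is V(x) = x(10 − 2x)(6 − 2x) for 0 < x < 3.
V'(x) = 12x^2 − 64x + 60. Setting V'(x) = 0 gives x ≈ 1.2137 (the root in (0, 3)).
V''(x) = 24x − 64 is negative there, so this is the maximum; V ≈ 32.8353.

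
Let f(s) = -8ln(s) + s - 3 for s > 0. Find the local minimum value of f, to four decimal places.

f'(s) = -8/s + 1 = 0 gives s = 8.
f''(s) = 8/s², which is positive for s > 0, so this is a local minimum.
f(8) = -8·ln(8) + 8 - 3 ≈ -11.6355.

-11.6355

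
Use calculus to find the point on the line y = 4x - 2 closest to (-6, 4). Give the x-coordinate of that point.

18/17

Minimize D(x)^2 = (x + 6)^2 + (4x - 6)^2.
d/dx[D^2] = 2(x + 6) + 2·4·(4x - 6) = 0 ⇒ x = 18/17.
Then y = 38/17 and the distance is √(900/17) ≈ 7.2761.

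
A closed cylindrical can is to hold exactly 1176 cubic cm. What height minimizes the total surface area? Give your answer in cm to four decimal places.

11.4403

With radius r and height h, πr²h = 1176 so h = 1176/(πr²), and S(r) = 2πr² + 2πrh = 2πr² + 2·1176/r.
S'(r) = 4πr − 2·1176/r² = 0 ⇒ r³ = 1176/(2π), so r ≈ 5.7202 and h = 2r ≈ 11.4403.
S''(r) = 4π + 4·1176/r³ > 0, so this is the minimum; S ≈ 616.7646.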